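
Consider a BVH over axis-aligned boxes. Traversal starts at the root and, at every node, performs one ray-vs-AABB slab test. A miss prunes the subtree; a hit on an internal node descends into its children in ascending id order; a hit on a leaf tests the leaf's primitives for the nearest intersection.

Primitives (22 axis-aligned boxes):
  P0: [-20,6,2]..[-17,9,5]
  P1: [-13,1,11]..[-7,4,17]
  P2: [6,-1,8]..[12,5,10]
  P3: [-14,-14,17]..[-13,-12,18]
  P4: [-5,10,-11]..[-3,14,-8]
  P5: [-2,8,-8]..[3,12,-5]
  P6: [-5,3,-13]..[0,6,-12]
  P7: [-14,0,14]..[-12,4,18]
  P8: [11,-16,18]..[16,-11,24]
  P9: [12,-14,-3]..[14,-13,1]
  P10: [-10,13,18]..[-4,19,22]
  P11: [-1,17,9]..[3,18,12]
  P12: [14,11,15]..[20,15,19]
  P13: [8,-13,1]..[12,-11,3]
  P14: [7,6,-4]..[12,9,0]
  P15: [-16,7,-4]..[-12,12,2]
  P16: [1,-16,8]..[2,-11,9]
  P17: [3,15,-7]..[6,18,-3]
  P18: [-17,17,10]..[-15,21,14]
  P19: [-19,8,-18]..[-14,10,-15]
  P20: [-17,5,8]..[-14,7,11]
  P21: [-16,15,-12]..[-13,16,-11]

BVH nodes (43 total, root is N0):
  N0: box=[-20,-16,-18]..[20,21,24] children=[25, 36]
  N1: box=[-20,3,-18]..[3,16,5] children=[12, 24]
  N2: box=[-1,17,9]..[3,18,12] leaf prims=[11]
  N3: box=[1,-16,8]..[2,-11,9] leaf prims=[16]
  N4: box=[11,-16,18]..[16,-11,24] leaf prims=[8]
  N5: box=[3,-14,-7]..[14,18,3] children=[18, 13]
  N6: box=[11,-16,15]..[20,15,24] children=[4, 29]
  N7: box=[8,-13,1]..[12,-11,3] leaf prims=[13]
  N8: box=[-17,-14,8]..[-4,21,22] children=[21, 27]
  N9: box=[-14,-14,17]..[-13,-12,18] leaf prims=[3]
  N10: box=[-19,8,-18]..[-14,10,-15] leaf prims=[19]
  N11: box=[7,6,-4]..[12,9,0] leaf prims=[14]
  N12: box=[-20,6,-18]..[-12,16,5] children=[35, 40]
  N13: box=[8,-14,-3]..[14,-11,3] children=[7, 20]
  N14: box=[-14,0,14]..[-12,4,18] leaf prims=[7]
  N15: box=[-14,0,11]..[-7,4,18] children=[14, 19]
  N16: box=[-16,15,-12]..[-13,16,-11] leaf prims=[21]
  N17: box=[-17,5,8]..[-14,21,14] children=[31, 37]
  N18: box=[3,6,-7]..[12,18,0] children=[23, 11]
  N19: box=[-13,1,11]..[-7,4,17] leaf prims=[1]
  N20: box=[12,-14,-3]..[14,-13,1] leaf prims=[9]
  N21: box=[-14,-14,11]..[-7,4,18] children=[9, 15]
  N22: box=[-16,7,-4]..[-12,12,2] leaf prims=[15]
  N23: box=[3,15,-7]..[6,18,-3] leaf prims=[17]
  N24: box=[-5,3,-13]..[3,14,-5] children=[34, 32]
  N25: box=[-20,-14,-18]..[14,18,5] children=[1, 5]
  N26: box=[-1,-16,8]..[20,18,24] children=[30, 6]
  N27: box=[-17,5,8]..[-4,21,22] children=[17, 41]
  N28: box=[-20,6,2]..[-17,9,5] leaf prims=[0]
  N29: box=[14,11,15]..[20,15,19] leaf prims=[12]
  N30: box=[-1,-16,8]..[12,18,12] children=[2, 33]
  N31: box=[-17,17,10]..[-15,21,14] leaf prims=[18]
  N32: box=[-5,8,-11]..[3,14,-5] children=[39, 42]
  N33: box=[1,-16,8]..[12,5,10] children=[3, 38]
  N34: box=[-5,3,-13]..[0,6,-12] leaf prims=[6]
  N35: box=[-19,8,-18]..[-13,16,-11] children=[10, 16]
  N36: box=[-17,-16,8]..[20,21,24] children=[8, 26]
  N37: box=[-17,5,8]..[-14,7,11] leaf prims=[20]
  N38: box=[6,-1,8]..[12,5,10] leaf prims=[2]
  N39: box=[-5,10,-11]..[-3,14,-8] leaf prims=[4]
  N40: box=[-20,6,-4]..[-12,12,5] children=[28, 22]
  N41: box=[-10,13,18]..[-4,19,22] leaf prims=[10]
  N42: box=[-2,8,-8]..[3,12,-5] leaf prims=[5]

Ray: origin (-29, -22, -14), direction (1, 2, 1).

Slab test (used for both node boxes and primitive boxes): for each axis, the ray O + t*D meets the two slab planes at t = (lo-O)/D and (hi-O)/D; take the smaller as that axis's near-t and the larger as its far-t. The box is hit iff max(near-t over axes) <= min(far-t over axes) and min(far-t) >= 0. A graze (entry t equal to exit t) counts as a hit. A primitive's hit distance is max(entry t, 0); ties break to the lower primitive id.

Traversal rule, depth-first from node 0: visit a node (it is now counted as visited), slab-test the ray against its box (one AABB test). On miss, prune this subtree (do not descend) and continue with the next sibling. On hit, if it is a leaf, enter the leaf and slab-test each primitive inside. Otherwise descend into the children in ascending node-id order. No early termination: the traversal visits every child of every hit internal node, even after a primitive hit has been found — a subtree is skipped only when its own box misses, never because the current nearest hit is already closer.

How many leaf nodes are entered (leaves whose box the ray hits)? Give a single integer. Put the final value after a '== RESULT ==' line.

Traverse from the root:
N0 x:[9,49] y:[3,43/2] z:[-4,38] -> hit [9,43/2], descend [25, 36]
  N25 x:[9,43] y:[4,20] z:[-4,19] -> hit [9,19], descend [1, 5]
    N1 x:[9,32] y:[25/2,19] z:[-4,19] -> hit [25/2,19], descend [12, 24]
      N12 x:[9,17] y:[14,19] z:[-4,19] -> hit [14,17], descend [35, 40]
        N35 x:[10,16] y:[15,19] z:[-4,3] -> miss, prune
        N40 x:[9,17] y:[14,17] z:[10,19] -> hit [14,17], descend [22, 28]
          N22 x:[13,17] y:[29/2,17] z:[10,16] -> hit [29/2,16] leaf, test {P15@t=29/2}
          N28 x:[9,12] y:[14,31/2] z:[16,19] -> miss, prune
      N24 x:[24,32] y:[25/2,18] z:[1,9] -> miss, prune
    N5 x:[32,43] y:[4,20] z:[7,17] -> miss, prune
  N36 x:[12,49] y:[3,43/2] z:[22,38] -> miss, prune

order=[0, 25, 1, 12, 35, 40, 22, 28, 24, 5, 36]  |boxes|=11  |leaves|=1  hit=P15

== RESULT ==
1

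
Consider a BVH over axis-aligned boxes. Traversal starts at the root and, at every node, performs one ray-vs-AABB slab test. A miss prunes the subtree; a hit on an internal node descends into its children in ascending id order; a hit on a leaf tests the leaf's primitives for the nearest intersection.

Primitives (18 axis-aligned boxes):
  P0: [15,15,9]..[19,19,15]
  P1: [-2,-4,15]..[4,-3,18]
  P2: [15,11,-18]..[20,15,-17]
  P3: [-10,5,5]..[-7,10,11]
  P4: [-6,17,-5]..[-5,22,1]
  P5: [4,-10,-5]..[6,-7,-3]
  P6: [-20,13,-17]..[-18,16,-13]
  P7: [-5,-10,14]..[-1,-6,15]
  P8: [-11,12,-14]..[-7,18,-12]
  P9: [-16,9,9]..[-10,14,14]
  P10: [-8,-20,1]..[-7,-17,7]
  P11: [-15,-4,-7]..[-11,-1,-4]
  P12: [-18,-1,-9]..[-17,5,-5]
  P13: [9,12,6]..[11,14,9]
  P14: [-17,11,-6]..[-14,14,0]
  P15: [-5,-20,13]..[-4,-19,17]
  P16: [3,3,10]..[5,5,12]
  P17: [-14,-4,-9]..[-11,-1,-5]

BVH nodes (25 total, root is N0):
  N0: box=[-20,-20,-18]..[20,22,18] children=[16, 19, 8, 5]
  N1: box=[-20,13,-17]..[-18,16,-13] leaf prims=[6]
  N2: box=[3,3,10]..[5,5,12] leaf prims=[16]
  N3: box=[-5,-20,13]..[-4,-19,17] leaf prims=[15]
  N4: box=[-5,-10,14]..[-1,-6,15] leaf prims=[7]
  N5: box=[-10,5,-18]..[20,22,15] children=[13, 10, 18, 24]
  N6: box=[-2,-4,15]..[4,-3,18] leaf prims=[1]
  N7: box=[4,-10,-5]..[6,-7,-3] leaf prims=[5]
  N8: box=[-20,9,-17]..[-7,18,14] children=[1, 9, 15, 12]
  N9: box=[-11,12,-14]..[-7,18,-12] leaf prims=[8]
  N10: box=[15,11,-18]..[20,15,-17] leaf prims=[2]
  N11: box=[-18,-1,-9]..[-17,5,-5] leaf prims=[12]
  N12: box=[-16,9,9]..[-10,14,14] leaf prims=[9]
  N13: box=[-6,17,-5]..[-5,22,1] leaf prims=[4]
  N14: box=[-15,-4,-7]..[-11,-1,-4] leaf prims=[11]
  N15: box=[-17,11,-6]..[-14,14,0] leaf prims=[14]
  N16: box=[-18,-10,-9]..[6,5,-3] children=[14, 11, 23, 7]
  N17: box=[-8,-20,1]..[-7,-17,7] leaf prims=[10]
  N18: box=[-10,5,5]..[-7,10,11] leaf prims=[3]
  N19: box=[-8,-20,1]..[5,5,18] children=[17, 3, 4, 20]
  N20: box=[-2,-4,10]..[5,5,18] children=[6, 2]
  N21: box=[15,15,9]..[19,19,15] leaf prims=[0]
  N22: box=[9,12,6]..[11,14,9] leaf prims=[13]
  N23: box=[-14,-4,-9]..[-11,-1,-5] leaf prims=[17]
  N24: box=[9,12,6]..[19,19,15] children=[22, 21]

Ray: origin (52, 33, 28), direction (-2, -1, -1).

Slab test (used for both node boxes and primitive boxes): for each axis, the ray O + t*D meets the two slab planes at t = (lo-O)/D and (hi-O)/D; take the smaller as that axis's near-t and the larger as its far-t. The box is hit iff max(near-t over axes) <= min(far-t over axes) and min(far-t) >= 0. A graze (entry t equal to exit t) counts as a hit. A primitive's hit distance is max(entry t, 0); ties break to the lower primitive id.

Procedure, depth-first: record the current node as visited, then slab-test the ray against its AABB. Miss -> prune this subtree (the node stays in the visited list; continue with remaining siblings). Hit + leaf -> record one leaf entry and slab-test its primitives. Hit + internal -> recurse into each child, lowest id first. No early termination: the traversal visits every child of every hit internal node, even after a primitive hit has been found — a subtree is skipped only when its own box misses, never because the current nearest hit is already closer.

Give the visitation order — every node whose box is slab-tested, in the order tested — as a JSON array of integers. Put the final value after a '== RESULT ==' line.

Traverse from the root:
N0 x:[16,36] y:[11,53] z:[10,46] -> hit [16,36], descend [5, 8, 16, 19]
  N5 x:[16,31] y:[11,28] z:[13,46] -> hit [16,28], descend [10, 13, 18, 24]
    N10 x:[16,37/2] y:[18,22] z:[45,46] -> miss, prune
    N13 x:[57/2,29] y:[11,16] z:[27,33] -> miss, prune
    N18 x:[59/2,31] y:[23,28] z:[17,23] -> miss, prune
    N24 x:[33/2,43/2] y:[14,21] z:[13,22] -> hit [33/2,21], descend [21, 22]
      N21 x:[33/2,37/2] y:[14,18] z:[13,19] -> hit [33/2,18] leaf, test {P0@t=33/2}
      N22 x:[41/2,43/2] y:[19,21] z:[19,22] -> hit [41/2,21] leaf, test {P13@t=41/2}
  N8 x:[59/2,36] y:[15,24] z:[14,45] -> miss, prune
  N16 x:[23,35] y:[28,43] z:[31,37] -> hit [31,35], descend [7, 11, 14, 23]
    N7 x:[23,24] y:[40,43] z:[31,33] -> miss, prune
    N11 x:[69/2,35] y:[28,34] z:[33,37] -> miss, prune
    N14 x:[63/2,67/2] y:[34,37] z:[32,35] -> miss, prune
    N23 x:[63/2,33] y:[34,37] z:[33,37] -> miss, prune
  N19 x:[47/2,30] y:[28,53] z:[10,27] -> miss, prune

15 AABB tests over nodes [0, 5, 10, 13, 18, 24, 21, 22, 8, 16, 7, 11, 14, 23, 19]; 2 leaves entered; closest P0.

== RESULT ==
[0, 5, 10, 13, 18, 24, 21, 22, 8, 16, 7, 11, 14, 23, 19]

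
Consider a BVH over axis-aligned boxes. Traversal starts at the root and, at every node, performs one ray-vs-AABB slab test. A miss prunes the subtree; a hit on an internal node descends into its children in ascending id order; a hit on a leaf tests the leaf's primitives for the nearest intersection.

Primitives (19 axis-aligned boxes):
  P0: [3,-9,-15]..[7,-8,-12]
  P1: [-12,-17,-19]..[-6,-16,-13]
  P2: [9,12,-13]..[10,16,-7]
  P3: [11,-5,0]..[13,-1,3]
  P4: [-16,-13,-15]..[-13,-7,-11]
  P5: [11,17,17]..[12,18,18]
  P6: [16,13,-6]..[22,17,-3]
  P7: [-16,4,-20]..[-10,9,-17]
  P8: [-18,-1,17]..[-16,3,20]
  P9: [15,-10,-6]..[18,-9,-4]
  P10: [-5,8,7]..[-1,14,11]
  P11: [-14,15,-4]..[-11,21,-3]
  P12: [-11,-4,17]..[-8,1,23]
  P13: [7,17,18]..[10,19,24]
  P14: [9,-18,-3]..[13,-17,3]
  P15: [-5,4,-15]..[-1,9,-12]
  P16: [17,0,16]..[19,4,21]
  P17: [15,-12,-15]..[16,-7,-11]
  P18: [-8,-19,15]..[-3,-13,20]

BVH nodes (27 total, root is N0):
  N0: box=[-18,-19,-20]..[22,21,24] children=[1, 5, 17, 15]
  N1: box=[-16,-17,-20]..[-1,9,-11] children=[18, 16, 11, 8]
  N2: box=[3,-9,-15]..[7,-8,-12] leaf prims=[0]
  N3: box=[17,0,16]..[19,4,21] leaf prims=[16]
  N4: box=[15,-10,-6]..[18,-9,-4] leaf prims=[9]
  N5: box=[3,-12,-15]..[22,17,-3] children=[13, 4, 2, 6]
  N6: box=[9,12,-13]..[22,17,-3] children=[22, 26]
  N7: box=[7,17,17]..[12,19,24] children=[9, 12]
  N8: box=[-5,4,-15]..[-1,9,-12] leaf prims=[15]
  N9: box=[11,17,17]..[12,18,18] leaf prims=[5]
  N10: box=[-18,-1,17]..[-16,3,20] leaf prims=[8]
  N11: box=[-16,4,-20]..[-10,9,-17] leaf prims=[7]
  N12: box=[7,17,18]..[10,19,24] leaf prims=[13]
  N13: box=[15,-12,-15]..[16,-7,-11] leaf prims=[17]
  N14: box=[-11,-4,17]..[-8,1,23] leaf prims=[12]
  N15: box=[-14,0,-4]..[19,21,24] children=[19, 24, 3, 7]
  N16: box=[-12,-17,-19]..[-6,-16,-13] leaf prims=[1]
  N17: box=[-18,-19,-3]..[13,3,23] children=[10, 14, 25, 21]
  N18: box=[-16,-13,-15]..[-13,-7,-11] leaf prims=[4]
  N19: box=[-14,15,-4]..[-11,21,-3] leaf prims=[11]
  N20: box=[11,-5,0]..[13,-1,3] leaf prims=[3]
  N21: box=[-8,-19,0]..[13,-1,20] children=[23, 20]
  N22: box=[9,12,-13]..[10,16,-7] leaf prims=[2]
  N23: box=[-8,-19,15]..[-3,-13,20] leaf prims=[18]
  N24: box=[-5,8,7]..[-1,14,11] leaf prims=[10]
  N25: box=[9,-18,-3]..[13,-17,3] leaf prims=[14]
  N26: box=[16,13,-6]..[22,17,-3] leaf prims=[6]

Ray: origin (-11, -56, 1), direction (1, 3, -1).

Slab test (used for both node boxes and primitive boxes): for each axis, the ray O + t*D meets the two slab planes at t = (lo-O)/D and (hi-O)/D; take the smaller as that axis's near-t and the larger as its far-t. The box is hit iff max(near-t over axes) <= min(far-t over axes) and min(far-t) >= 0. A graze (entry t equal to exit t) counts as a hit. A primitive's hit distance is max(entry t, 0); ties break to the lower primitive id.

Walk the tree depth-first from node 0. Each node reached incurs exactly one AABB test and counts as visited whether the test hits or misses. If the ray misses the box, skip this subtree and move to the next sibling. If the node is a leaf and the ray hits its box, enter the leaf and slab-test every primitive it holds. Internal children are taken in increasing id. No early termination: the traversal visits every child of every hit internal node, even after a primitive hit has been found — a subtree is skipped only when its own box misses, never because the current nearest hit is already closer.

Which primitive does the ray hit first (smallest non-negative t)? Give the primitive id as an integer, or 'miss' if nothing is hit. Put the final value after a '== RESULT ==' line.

Walk:
N0 x:[-7,33] y:[37/3,77/3] z:[-23,21] -> hit [37/3,21], descend [1, 5, 15, 17]
  N1 x:[-5,10] y:[13,65/3] z:[12,21] -> miss, prune
  N5 x:[14,33] y:[44/3,73/3] z:[4,16] -> hit [44/3,16], descend [2, 4, 6, 13]
    N2 x:[14,18] y:[47/3,16] z:[13,16] -> hit [47/3,16] leaf, test {P0@t=47/3}
    N4 x:[26,29] y:[46/3,47/3] z:[5,7] -> miss, prune
    N6 x:[20,33] y:[68/3,73/3] z:[4,14] -> miss, prune
    N13 x:[26,27] y:[44/3,49/3] z:[12,16] -> miss, prune
  N15 x:[-3,30] y:[56/3,77/3] z:[-23,5] -> miss, prune
  N17 x:[-7,24] y:[37/3,59/3] z:[-22,4] -> miss, prune

Visited [0, 1, 5, 2, 4, 6, 13, 15, 17]. Tests: 9 box, 1 leaf. Nearest: P0.

== RESULT ==
0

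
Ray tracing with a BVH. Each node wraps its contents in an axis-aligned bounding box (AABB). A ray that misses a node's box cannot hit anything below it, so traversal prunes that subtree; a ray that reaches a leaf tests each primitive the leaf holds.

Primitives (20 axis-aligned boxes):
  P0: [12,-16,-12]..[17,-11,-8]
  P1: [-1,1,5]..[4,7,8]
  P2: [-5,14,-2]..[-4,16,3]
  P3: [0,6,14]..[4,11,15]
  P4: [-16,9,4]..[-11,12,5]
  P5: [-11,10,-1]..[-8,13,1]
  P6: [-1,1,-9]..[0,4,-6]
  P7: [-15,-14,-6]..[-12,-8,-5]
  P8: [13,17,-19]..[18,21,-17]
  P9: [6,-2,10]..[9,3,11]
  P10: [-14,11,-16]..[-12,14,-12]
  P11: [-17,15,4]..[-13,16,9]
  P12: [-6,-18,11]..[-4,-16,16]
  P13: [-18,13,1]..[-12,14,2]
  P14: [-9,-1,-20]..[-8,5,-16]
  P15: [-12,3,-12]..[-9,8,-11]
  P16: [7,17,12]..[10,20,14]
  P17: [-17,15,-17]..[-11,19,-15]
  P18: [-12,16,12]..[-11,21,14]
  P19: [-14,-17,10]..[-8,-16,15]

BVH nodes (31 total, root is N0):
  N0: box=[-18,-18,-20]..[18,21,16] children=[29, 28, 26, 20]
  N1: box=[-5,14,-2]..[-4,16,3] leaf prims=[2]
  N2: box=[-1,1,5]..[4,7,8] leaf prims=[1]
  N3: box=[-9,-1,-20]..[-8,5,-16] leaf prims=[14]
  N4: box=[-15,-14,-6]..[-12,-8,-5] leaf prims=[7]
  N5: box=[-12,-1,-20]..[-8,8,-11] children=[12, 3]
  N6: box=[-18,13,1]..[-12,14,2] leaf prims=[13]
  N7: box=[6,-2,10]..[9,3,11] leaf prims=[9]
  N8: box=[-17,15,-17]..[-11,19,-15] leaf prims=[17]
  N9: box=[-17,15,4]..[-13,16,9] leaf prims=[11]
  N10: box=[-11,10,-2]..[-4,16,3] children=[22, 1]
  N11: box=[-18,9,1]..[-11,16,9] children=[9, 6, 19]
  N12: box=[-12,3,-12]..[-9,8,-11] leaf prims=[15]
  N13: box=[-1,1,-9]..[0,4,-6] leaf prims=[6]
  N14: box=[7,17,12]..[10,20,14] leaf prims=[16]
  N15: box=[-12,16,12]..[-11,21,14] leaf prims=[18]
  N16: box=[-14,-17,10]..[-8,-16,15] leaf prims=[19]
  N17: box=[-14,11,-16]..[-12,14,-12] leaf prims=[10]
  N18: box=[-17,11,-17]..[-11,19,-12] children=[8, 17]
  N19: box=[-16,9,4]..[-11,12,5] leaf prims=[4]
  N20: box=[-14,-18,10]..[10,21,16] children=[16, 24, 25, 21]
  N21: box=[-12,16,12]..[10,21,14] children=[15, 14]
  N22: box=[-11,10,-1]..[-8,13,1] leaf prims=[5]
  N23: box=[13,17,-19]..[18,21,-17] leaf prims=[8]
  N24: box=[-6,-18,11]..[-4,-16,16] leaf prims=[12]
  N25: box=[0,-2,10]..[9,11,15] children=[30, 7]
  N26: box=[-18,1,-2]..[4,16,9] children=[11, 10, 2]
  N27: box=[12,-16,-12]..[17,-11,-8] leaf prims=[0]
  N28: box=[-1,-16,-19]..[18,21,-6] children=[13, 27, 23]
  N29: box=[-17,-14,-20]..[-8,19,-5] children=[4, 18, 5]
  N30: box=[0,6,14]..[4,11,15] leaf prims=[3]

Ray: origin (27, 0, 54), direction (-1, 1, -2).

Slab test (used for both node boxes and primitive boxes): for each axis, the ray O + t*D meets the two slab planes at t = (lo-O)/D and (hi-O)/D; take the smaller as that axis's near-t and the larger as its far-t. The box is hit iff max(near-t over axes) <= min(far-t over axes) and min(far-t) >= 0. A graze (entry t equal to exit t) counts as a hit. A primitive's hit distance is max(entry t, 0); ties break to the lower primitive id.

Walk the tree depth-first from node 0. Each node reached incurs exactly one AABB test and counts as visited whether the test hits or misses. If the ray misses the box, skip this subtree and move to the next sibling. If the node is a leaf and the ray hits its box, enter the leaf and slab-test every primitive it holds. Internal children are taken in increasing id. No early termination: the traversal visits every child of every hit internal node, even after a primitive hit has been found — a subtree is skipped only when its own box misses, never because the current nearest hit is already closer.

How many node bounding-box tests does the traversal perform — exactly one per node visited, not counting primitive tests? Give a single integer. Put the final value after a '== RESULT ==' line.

Walk:
N0 x:[9,45] y:[-18,21] z:[19,37] -> hit [19,21], descend [20, 26, 28, 29]
  N20 x:[17,41] y:[-18,21] z:[19,22] -> hit [19,21], descend [16, 21, 24, 25]
    N16 x:[35,41] y:[-17,-16] z:[39/2,22] -> miss, prune
    N21 x:[17,39] y:[16,21] z:[20,21] -> hit [20,21], descend [14, 15]
      N14 x:[17,20] y:[17,20] z:[20,21] -> hit [20,20] leaf, test {P16@t=20}
      N15 x:[38,39] y:[16,21] z:[20,21] -> miss, prune
    N24 x:[31,33] y:[-18,-16] z:[19,43/2] -> miss, prune
    N25 x:[18,27] y:[-2,11] z:[39/2,22] -> miss, prune
  N26 x:[23,45] y:[1,16] z:[45/2,28] -> miss, prune
  N28 x:[9,28] y:[-16,21] z:[30,73/2] -> miss, prune
  N29 x:[35,44] y:[-14,19] z:[59/2,37] -> miss, prune

Summary -> nodes [0, 20, 16, 21, 14, 15, 24, 25, 26, 28, 29]; box-tests=11; leaf-entries=1; first=P16

== RESULT ==
11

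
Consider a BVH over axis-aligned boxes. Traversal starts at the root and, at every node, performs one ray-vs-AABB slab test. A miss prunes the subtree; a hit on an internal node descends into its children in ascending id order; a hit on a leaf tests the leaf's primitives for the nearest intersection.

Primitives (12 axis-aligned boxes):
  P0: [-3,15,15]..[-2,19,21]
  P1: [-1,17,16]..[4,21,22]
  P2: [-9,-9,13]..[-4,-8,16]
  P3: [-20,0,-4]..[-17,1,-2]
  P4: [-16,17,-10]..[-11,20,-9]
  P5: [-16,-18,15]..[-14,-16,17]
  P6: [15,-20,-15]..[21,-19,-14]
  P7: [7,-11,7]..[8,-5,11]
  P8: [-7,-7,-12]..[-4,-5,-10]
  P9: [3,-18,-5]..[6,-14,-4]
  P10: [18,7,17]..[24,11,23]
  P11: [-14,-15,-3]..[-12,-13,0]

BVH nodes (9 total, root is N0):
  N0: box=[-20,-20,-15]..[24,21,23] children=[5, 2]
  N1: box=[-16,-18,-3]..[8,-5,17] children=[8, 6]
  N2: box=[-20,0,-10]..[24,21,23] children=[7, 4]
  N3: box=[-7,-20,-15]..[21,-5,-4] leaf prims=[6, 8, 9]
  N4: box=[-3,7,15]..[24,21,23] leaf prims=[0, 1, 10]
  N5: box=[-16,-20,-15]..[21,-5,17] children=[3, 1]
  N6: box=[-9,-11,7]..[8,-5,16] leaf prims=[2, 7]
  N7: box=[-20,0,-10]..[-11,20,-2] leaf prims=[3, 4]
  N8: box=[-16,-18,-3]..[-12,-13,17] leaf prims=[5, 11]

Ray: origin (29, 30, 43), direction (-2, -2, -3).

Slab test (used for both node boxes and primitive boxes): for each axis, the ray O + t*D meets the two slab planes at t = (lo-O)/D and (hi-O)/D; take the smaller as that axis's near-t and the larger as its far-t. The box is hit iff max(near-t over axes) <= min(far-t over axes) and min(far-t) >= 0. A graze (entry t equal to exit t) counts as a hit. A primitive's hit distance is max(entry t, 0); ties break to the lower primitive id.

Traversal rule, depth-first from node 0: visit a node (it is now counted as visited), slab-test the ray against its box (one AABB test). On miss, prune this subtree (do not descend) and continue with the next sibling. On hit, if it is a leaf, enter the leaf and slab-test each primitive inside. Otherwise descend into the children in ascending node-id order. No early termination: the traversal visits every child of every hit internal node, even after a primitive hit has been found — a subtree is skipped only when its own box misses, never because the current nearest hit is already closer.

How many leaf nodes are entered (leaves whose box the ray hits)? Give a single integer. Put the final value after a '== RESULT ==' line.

Traverse from the root:
N0 x:[5/2,49/2] y:[9/2,25] z:[20/3,58/3] -> hit [20/3,58/3], descend [2, 5]
  N2 x:[5/2,49/2] y:[9/2,15] z:[20/3,53/3] -> hit [20/3,15], descend [4, 7]
    N4 x:[5/2,16] y:[9/2,23/2] z:[20/3,28/3] -> hit [20/3,28/3] leaf, test {P0(miss), P1(miss), P10(miss)}
    N7 x:[20,49/2] y:[5,15] z:[15,53/3] -> miss, prune
  N5 x:[4,45/2] y:[35/2,25] z:[26/3,58/3] -> hit [35/2,58/3], descend [1, 3]
    N1 x:[21/2,45/2] y:[35/2,24] z:[26/3,46/3] -> miss, prune
    N3 x:[4,18] y:[35/2,25] z:[47/3,58/3] -> hit [35/2,18] leaf, test {P6(miss), P8@t=53/3, P9(miss)}

order=[0, 2, 4, 7, 5, 1, 3]  |boxes|=7  |leaves|=2  hit=P8

== RESULT ==
2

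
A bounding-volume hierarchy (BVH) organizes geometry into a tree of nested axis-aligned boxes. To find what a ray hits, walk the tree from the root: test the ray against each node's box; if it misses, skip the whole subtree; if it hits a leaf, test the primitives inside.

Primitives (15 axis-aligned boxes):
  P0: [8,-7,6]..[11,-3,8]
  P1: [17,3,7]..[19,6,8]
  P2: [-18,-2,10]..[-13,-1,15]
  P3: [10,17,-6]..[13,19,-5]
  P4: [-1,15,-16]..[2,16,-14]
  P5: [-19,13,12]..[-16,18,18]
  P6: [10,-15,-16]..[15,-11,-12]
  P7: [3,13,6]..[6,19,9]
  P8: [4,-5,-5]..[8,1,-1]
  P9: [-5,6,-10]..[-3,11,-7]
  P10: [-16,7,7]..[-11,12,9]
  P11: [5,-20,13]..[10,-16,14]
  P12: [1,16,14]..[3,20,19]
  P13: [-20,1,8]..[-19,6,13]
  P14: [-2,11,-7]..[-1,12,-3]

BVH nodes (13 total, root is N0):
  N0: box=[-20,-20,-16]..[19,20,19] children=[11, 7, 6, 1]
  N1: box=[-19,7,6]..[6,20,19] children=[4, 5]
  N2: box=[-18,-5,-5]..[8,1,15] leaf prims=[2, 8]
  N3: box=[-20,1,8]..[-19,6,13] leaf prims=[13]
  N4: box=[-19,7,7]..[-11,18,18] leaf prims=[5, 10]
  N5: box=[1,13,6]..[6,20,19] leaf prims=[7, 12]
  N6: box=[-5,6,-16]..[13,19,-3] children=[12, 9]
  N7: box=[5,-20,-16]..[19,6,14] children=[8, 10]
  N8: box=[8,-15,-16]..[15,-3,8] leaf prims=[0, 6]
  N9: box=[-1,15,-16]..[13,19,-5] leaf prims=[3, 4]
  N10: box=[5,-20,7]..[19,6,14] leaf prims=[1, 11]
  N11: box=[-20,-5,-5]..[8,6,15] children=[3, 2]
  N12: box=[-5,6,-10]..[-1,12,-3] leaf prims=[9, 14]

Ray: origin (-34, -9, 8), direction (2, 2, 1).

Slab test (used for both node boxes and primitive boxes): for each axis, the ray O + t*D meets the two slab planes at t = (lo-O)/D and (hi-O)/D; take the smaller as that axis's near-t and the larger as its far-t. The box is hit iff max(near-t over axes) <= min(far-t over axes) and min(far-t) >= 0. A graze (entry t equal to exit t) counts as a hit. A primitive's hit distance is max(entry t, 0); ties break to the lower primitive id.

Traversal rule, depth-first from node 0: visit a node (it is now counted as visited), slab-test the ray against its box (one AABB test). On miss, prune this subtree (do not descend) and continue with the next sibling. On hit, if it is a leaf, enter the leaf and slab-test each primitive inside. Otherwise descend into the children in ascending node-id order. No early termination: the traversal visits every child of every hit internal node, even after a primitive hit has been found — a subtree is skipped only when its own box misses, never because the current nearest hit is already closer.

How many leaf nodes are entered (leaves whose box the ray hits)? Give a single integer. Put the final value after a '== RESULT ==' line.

Traverse from the root:
N0 x:[7,53/2] y:[-11/2,29/2] z:[-24,11] -> hit [7,11], descend [1, 6, 7, 11]
  N1 x:[15/2,20] y:[8,29/2] z:[-2,11] -> hit [8,11], descend [4, 5]
    N4 x:[15/2,23/2] y:[8,27/2] z:[-1,10] -> hit [8,10] leaf, test {P5(miss), P10(miss)}
    N5 x:[35/2,20] y:[11,29/2] z:[-2,11] -> miss, prune
  N6 x:[29/2,47/2] y:[15/2,14] z:[-24,-11] -> miss, prune
  N7 x:[39/2,53/2] y:[-11/2,15/2] z:[-24,6] -> miss, prune
  N11 x:[7,21] y:[2,15/2] z:[-13,7] -> hit [7,7], descend [2, 3]
    N2 x:[8,21] y:[2,5] z:[-13,7] -> miss, prune
    N3 x:[7,15/2] y:[5,15/2] z:[0,5] -> miss, prune

Visited [0, 1, 4, 5, 6, 7, 11, 2, 3]. Tests: 9 box, 1 leaf. Nearest: miss.

== RESULT ==
1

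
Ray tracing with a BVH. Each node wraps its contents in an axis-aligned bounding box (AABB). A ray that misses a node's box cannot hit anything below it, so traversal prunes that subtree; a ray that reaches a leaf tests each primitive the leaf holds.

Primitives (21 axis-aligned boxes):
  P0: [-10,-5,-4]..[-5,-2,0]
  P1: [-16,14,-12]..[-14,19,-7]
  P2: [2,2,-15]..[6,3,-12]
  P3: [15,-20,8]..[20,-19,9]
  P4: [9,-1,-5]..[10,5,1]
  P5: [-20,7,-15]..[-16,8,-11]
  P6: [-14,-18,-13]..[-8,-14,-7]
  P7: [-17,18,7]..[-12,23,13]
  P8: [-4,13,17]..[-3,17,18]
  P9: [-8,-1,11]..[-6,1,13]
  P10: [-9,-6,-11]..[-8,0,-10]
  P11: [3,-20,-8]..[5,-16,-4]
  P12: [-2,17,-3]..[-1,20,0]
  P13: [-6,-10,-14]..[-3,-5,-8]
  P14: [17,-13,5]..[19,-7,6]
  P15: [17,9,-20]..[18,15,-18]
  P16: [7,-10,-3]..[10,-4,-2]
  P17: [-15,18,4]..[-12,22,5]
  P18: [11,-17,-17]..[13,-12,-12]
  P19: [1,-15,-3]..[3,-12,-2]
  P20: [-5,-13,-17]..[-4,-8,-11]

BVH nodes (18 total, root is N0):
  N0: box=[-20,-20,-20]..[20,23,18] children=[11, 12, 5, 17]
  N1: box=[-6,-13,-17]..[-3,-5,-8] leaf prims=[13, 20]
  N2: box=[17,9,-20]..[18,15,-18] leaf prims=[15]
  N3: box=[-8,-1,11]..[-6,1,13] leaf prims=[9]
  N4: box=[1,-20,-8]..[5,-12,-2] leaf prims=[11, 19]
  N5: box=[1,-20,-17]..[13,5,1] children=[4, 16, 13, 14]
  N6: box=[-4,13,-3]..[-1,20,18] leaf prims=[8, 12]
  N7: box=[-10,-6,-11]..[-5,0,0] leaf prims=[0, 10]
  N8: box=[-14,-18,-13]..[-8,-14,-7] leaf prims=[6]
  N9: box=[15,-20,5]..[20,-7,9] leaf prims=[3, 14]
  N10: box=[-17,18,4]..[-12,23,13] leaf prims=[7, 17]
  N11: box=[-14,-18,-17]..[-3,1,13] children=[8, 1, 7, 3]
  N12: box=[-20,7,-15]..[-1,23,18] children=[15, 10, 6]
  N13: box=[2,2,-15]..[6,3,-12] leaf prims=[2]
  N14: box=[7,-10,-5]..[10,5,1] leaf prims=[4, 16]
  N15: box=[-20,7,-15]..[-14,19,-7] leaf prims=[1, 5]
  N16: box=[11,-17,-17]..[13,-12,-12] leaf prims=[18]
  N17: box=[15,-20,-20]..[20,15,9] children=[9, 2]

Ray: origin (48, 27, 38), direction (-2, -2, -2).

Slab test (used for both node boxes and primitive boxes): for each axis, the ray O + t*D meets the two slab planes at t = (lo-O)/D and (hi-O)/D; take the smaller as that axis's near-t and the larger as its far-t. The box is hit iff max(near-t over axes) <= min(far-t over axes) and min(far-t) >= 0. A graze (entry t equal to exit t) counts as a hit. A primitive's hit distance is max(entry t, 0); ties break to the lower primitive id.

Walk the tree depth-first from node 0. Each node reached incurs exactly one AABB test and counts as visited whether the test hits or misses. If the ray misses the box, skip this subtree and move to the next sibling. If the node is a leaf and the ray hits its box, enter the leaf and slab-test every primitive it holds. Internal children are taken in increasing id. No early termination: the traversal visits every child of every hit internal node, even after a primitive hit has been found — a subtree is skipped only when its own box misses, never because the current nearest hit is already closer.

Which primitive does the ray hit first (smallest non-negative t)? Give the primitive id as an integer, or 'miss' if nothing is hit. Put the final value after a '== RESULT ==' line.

Traverse from the root:
N0 x:[14,34] y:[2,47/2] z:[10,29] -> hit [14,47/2], descend [5, 11, 12, 17]
  N5 x:[35/2,47/2] y:[11,47/2] z:[37/2,55/2] -> hit [37/2,47/2], descend [4, 13, 14, 16]
    N4 x:[43/2,47/2] y:[39/2,47/2] z:[20,23] -> hit [43/2,23] leaf, test {P11@t=43/2, P19(miss)}
    N13 x:[21,23] y:[12,25/2] z:[25,53/2] -> miss, prune
    N14 x:[19,41/2] y:[11,37/2] z:[37/2,43/2] -> miss, prune
    N16 x:[35/2,37/2] y:[39/2,22] z:[25,55/2] -> miss, prune
  N11 x:[51/2,31] y:[13,45/2] z:[25/2,55/2] -> miss, prune
  N12 x:[49/2,34] y:[2,10] z:[10,53/2] -> miss, prune
  N17 x:[14,33/2] y:[6,47/2] z:[29/2,29] -> hit [29/2,33/2], descend [2, 9]
    N2 x:[15,31/2] y:[6,9] z:[28,29] -> miss, prune
    N9 x:[14,33/2] y:[17,47/2] z:[29/2,33/2] -> miss, prune

Summary -> nodes [0, 5, 4, 13, 14, 16, 11, 12, 17, 2, 9]; box-tests=11; leaf-entries=1; first=P11

== RESULT ==
11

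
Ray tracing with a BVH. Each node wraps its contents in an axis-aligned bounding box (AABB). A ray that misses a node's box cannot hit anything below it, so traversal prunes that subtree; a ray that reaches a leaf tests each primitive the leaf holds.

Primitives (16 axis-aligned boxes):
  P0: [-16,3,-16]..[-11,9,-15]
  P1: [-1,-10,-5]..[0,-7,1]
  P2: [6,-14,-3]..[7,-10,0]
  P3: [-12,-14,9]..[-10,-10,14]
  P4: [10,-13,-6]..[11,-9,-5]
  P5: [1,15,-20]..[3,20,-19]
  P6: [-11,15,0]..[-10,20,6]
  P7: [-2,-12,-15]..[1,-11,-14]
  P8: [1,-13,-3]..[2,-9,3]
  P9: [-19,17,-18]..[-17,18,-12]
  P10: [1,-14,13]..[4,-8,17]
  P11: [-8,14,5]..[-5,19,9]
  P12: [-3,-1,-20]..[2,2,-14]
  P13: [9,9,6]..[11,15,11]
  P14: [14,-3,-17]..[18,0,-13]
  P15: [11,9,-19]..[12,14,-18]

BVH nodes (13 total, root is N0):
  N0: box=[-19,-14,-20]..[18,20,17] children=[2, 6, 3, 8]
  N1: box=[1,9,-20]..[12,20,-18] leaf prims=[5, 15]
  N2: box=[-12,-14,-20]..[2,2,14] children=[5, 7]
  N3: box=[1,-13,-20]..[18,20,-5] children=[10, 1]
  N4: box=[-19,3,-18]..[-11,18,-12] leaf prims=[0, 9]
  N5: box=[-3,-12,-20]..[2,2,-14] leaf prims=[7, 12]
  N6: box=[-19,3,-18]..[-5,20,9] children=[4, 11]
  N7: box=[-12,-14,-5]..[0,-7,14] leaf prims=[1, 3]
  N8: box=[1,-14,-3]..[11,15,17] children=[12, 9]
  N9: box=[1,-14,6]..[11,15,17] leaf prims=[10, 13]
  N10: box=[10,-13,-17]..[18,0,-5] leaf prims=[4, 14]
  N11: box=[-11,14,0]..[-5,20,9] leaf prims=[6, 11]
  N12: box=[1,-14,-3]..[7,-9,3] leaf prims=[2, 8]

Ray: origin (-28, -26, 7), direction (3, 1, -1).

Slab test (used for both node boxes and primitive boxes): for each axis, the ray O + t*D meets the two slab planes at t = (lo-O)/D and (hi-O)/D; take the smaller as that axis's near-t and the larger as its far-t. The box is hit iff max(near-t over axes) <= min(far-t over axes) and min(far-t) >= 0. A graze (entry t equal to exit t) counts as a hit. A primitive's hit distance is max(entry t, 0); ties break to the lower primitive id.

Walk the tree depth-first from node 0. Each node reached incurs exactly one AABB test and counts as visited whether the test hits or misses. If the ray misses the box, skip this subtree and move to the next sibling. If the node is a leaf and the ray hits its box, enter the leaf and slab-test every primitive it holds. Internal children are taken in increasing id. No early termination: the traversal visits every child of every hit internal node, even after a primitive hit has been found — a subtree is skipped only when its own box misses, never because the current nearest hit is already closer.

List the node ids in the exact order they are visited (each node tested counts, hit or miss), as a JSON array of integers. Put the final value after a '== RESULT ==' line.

Traverse from the root:
N0 x:[3,46/3] y:[12,46] z:[-10,27] -> hit [12,46/3], descend [2, 3, 6, 8]
  N2 x:[16/3,10] y:[12,28] z:[-7,27] -> miss, prune
  N3 x:[29/3,46/3] y:[13,46] z:[12,27] -> hit [13,46/3], descend [1, 10]
    N1 x:[29/3,40/3] y:[35,46] z:[25,27] -> miss, prune
    N10 x:[38/3,46/3] y:[13,26] z:[12,24] -> hit [13,46/3] leaf, test {P4@t=13, P14(miss)}
  N6 x:[3,23/3] y:[29,46] z:[-2,25] -> miss, prune
  N8 x:[29/3,13] y:[12,41] z:[-10,10] -> miss, prune

order=[0, 2, 3, 1, 10, 6, 8]  |boxes|=7  |leaves|=1  hit=P4

== RESULT ==
[0, 2, 3, 1, 10, 6, 8]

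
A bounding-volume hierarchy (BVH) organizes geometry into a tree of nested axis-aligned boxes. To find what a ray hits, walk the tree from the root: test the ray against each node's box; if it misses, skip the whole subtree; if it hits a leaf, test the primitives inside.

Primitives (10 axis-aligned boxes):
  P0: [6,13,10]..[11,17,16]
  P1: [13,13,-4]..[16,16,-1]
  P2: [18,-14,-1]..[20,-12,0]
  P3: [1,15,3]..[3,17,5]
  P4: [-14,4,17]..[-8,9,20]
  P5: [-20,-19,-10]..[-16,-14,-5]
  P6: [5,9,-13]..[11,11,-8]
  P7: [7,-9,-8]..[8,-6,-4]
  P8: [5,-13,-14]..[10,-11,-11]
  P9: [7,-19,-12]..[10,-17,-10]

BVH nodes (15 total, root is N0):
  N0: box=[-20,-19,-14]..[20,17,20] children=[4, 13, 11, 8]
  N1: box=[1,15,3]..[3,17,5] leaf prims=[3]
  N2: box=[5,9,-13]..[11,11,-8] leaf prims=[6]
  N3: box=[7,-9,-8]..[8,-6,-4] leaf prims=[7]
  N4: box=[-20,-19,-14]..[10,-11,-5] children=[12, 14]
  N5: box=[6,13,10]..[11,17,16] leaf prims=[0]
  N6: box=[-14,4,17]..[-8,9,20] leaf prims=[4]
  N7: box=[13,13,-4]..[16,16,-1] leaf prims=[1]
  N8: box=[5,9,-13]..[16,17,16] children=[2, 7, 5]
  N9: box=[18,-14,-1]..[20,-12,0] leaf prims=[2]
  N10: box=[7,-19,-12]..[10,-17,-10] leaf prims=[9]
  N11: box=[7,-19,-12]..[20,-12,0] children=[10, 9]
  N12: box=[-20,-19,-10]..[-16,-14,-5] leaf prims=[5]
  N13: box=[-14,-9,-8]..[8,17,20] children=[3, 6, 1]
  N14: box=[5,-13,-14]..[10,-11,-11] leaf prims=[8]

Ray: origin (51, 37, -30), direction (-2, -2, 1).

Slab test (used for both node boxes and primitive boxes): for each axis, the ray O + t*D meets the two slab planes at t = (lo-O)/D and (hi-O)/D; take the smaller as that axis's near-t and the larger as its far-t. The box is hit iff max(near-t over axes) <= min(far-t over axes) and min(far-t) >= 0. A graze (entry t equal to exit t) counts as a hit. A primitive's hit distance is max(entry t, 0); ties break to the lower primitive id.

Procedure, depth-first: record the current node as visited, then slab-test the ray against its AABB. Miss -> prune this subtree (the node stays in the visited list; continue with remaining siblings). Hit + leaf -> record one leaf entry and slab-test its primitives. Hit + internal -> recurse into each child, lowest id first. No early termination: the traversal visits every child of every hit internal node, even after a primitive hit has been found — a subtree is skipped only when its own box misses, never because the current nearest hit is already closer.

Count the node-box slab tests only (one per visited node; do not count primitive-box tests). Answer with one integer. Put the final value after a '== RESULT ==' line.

Walk:
N0 x:[31/2,71/2] y:[10,28] z:[16,50] -> hit [16,28], descend [4, 8, 11, 13]
  N4 x:[41/2,71/2] y:[24,28] z:[16,25] -> hit [24,25], descend [12, 14]
    N12 x:[67/2,71/2] y:[51/2,28] z:[20,25] -> miss, prune
    N14 x:[41/2,23] y:[24,25] z:[16,19] -> miss, prune
  N8 x:[35/2,23] y:[10,14] z:[17,46] -> miss, prune
  N11 x:[31/2,22] y:[49/2,28] z:[18,30] -> miss, prune
  N13 x:[43/2,65/2] y:[10,23] z:[22,50] -> hit [22,23], descend [1, 3, 6]
    N1 x:[24,25] y:[10,11] z:[33,35] -> miss, prune
    N3 x:[43/2,22] y:[43/2,23] z:[22,26] -> hit [22,22] leaf, test {P7@t=22}
    N6 x:[59/2,65/2] y:[14,33/2] z:[47,50] -> miss, prune

Summary -> nodes [0, 4, 12, 14, 8, 11, 13, 1, 3, 6]; box-tests=10; leaf-entries=1; first=P7

== RESULT ==
10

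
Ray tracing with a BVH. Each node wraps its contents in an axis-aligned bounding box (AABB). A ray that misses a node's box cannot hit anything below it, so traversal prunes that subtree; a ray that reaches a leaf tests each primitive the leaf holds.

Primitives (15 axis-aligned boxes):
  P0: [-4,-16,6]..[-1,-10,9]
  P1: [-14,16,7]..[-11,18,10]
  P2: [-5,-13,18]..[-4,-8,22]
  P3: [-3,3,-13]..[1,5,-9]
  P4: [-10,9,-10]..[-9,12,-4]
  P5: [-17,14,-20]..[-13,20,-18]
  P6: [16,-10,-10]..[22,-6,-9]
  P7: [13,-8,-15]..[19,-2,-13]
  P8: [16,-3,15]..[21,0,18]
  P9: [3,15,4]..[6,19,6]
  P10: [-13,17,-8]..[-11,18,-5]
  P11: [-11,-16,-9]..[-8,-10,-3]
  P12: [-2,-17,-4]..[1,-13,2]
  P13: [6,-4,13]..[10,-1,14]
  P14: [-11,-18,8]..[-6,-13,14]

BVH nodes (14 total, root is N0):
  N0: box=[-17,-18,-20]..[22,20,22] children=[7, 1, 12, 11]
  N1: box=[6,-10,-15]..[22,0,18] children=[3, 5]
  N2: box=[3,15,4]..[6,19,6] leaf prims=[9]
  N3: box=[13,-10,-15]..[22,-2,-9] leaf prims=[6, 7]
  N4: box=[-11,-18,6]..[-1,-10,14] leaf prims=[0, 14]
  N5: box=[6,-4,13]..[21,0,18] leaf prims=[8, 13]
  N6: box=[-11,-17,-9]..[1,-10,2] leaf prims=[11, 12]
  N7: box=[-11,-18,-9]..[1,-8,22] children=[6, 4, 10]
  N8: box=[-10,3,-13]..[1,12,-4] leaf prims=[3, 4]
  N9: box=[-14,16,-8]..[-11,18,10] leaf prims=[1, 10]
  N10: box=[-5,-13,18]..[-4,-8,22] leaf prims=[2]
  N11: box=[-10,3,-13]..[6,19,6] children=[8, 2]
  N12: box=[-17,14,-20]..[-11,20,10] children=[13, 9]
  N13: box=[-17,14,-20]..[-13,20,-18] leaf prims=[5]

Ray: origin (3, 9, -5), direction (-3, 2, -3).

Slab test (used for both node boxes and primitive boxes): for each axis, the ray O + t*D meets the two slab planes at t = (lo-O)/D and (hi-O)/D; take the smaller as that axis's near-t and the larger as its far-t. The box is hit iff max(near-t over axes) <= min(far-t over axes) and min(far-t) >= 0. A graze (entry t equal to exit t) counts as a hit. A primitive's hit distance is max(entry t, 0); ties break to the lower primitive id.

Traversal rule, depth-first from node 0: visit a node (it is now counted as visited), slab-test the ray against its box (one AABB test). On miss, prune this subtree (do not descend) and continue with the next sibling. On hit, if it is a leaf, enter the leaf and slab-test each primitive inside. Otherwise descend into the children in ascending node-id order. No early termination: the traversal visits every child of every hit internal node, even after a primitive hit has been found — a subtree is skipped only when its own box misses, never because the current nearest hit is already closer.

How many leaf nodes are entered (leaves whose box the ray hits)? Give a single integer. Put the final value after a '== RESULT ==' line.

Traverse from the root:
N0 x:[-19/3,20/3] y:[-27/2,11/2] z:[-9,5] -> hit [-19/3,5], descend [1, 7, 11, 12]
  N1 x:[-19/3,-1] y:[-19/2,-9/2] z:[-23/3,10/3] -> miss, prune
  N7 x:[2/3,14/3] y:[-27/2,-17/2] z:[-9,4/3] -> miss, prune
  N11 x:[-1,13/3] y:[-3,5] z:[-11/3,8/3] -> hit [-1,8/3], descend [2, 8]
    N2 x:[-1,0] y:[3,5] z:[-11/3,-3] -> miss, prune
    N8 x:[2/3,13/3] y:[-3,3/2] z:[-1/3,8/3] -> hit [2/3,3/2] leaf, test {P3(miss), P4(miss)}
  N12 x:[14/3,20/3] y:[5/2,11/2] z:[-5,5] -> hit [14/3,5], descend [9, 13]
    N9 x:[14/3,17/3] y:[7/2,9/2] z:[-5,1] -> miss, prune
    N13 x:[16/3,20/3] y:[5/2,11/2] z:[13/3,5] -> miss, prune

Visited [0, 1, 7, 11, 2, 8, 12, 9, 13]. Tests: 9 box, 1 leaf. Nearest: miss.

== RESULT ==
1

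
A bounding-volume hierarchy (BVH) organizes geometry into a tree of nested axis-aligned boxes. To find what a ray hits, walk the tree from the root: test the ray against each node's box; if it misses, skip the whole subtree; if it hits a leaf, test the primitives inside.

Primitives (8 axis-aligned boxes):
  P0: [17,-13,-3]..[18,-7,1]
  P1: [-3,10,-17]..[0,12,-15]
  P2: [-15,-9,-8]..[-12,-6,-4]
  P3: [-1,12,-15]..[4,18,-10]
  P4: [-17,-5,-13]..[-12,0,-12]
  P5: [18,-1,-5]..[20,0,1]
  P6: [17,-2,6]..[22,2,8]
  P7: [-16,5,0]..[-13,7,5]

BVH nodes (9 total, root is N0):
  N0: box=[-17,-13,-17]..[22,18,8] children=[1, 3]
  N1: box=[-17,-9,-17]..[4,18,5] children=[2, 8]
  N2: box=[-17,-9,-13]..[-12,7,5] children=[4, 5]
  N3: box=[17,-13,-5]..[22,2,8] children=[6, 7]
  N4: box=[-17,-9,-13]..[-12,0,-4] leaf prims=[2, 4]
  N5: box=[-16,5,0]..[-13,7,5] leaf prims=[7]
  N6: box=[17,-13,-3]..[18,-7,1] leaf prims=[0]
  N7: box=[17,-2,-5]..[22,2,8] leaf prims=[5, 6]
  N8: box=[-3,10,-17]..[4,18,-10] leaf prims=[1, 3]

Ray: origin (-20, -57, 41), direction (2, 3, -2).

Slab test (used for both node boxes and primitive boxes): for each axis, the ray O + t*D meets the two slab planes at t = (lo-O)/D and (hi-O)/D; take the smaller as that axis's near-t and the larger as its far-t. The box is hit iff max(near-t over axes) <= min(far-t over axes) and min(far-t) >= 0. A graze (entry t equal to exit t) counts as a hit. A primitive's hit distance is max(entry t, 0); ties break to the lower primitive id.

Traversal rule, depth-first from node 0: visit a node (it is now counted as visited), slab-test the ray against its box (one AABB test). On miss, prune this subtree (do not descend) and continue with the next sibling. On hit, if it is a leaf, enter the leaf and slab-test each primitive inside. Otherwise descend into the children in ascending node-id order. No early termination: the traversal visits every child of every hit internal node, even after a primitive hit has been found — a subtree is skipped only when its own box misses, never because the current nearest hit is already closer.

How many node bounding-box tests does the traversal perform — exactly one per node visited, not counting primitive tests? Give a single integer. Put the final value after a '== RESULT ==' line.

Trace the traversal:
N0 x:[3/2,21] y:[44/3,25] z:[33/2,29] -> hit [33/2,21], descend [1, 3]
  N1 x:[3/2,12] y:[16,25] z:[18,29] -> miss, prune
  N3 x:[37/2,21] y:[44/3,59/3] z:[33/2,23] -> hit [37/2,59/3], descend [6, 7]
    N6 x:[37/2,19] y:[44/3,50/3] z:[20,22] -> miss, prune
    N7 x:[37/2,21] y:[55/3,59/3] z:[33/2,23] -> hit [37/2,59/3] leaf, test {P5(miss), P6(miss)}

Summary -> nodes [0, 1, 3, 6, 7]; box-tests=5; leaf-entries=1; first=miss

== RESULT ==
5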